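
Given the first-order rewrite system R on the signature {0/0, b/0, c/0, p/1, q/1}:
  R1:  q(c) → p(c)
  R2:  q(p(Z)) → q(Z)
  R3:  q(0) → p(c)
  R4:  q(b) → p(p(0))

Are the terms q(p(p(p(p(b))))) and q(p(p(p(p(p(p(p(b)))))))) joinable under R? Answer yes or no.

Reduce t₁ = q(p(p(p(p(b))))):
1. q(p(p(p(p(b)))))  →  q(p(p(p(b))))   [R2 at ε]
2. q(p(p(p(b))))  →  q(p(p(b)))   [R2 at ε]
3. q(p(p(b)))  →  q(p(b))   [R2 at ε]
4. q(p(b))  →  q(b)   [R2 at ε]
5. q(b)  →  p(p(0))   [R4 at ε]

Reduce t₂ = q(p(p(p(p(p(p(p(b)))))))):
1. q(p(p(p(p(p(p(p(b))))))))  →  q(p(p(p(p(p(p(b)))))))   [R2 at ε]
2. q(p(p(p(p(p(p(b)))))))  →  q(p(p(p(p(p(b))))))   [R2 at ε]
3. q(p(p(p(p(p(b))))))  →  q(p(p(p(p(b)))))   [R2 at ε]
4. q(p(p(p(p(b)))))  →  q(p(p(p(b))))   [R2 at ε]
5. q(p(p(p(b))))  →  q(p(p(b)))   [R2 at ε]
6. q(p(p(b)))  →  q(p(b))   [R2 at ε]
7. q(p(b))  →  q(b)   [R2 at ε]
8. q(b)  →  p(p(0))   [R4 at ε]

yes — NF(t₁) = p(p(0)), NF(t₂) = p(p(0))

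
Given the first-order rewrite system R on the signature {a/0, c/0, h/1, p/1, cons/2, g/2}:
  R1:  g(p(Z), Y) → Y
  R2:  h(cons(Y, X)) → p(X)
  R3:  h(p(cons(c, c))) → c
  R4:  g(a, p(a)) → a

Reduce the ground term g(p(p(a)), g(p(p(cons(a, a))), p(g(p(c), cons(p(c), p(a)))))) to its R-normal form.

p(cons(p(c), p(a)))

1. g(p(p(a)), g(p(p(cons(a, a))), p(g(p(c), cons(p(c), p(a))))))  →  g(p(p(cons(a, a))), p(g(p(c), cons(p(c), p(a)))))   [R1 at ε]
2. g(p(p(cons(a, a))), p(g(p(c), cons(p(c), p(a)))))  →  p(g(p(c), cons(p(c), p(a))))   [R1 at ε]
3. p(g(p(c), cons(p(c), p(a))))  →  p(cons(p(c), p(a)))   [R1 at 1]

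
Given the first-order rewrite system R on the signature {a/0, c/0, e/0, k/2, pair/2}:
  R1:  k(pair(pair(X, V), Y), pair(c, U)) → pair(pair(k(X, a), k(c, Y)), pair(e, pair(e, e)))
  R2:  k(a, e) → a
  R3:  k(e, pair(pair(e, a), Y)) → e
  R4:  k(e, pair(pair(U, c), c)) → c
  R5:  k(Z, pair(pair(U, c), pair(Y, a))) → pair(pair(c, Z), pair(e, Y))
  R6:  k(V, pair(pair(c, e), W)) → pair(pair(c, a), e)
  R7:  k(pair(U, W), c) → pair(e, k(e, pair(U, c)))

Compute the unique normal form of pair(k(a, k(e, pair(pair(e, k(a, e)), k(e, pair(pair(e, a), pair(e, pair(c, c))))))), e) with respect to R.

pair(a, e)

1. pair(k(a, k(e, pair(pair(e, k(a, e)), k(e, pair(pair(e, a), pair(e, pair(c, c))))))), e)  →  pair(k(a, k(e, pair(pair(e, a), k(e, pair(pair(e, a), pair(e, pair(c, c))))))), e)   [R2 at 1.2.2.1.2]
2. pair(k(a, k(e, pair(pair(e, a), k(e, pair(pair(e, a), pair(e, pair(c, c))))))), e)  →  pair(k(a, e), e)   [R3 at 1.2]
3. pair(k(a, e), e)  →  pair(a, e)   [R2 at 1]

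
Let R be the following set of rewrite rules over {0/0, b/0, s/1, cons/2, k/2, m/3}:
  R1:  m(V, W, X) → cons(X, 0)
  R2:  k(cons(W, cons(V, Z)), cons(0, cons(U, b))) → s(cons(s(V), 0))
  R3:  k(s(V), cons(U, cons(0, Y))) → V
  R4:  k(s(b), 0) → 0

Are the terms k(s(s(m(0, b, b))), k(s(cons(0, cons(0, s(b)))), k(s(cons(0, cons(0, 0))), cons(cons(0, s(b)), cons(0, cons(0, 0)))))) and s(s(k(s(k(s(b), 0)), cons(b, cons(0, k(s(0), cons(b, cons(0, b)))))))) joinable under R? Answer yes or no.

Reduce t₁ = k(s(s(m(0, b, b))), k(s(cons(0, cons(0, s(b)))), k(s(cons(0, cons(0, 0))), cons(cons(0, s(b)), cons(0, cons(0, 0)))))):
1. k(s(s(m(0, b, b))), k(s(cons(0, cons(0, s(b)))), k(s(cons(0, cons(0, 0))), cons(cons(0, s(b)), cons(0, cons(0, 0))))))  →  k(s(s(cons(b, 0))), k(s(cons(0, cons(0, s(b)))), k(s(cons(0, cons(0, 0))), cons(cons(0, s(b)), cons(0, cons(0, 0))))))   [R1 at 1.1.1]
2. k(s(s(cons(b, 0))), k(s(cons(0, cons(0, s(b)))), k(s(cons(0, cons(0, 0))), cons(cons(0, s(b)), cons(0, cons(0, 0))))))  →  k(s(s(cons(b, 0))), k(s(cons(0, cons(0, s(b)))), cons(0, cons(0, 0))))   [R3 at 2.2]
3. k(s(s(cons(b, 0))), k(s(cons(0, cons(0, s(b)))), cons(0, cons(0, 0))))  →  k(s(s(cons(b, 0))), cons(0, cons(0, s(b))))   [R3 at 2]
4. k(s(s(cons(b, 0))), cons(0, cons(0, s(b))))  →  s(cons(b, 0))   [R3 at ε]

Reduce t₂ = s(s(k(s(k(s(b), 0)), cons(b, cons(0, k(s(0), cons(b, cons(0, b)))))))):
1. s(s(k(s(k(s(b), 0)), cons(b, cons(0, k(s(0), cons(b, cons(0, b))))))))  →  s(s(k(s(b), 0)))   [R3 at 1.1]
2. s(s(k(s(b), 0)))  →  s(s(0))   [R4 at 1.1]

no — NF(t₁) = s(cons(b, 0)), NF(t₂) = s(s(0))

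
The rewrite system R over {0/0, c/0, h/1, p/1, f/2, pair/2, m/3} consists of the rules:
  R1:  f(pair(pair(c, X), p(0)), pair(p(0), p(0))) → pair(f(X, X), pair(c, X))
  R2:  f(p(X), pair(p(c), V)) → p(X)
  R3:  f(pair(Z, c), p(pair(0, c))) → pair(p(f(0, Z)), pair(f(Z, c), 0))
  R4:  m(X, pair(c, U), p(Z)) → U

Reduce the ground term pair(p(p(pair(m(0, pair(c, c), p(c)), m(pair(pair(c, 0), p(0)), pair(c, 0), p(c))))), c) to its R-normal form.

pair(p(p(pair(c, 0))), c)

1. pair(p(p(pair(m(0, pair(c, c), p(c)), m(pair(pair(c, 0), p(0)), pair(c, 0), p(c))))), c)  →  pair(p(p(pair(c, m(pair(pair(c, 0), p(0)), pair(c, 0), p(c))))), c)   [R4 at 1.1.1.1]
2. pair(p(p(pair(c, m(pair(pair(c, 0), p(0)), pair(c, 0), p(c))))), c)  →  pair(p(p(pair(c, 0))), c)   [R4 at 1.1.1.2]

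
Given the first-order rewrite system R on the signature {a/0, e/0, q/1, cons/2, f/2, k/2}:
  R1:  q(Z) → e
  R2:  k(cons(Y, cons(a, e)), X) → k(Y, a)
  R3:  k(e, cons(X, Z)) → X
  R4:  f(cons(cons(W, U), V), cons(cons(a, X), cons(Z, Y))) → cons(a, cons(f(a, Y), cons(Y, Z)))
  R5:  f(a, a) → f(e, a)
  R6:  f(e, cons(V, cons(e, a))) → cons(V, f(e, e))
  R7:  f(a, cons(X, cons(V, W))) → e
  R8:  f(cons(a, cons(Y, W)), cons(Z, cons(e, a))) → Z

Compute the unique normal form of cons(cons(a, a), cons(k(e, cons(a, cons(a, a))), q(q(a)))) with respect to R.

cons(cons(a, a), cons(a, e))

1. cons(cons(a, a), cons(k(e, cons(a, cons(a, a))), q(q(a))))  →  cons(cons(a, a), cons(a, q(q(a))))   [R3 at 2.1]
2. cons(cons(a, a), cons(a, q(q(a))))  →  cons(cons(a, a), cons(a, e))   [R1 at 2.2]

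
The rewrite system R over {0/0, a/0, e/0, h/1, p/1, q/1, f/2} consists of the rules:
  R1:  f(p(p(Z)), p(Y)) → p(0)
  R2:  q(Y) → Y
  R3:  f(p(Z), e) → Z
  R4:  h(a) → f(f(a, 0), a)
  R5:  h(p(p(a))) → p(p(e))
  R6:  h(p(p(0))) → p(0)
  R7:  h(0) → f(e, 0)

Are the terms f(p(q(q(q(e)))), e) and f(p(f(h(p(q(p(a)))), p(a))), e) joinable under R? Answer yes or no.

Reduce t₁ = f(p(q(q(q(e)))), e):
1. f(p(q(q(q(e)))), e)  →  q(q(q(e)))   [R3 at ε]
2. q(q(q(e)))  →  q(q(e))   [R2 at ε]
3. q(q(e))  →  q(e)   [R2 at ε]
4. q(e)  →  e   [R2 at ε]

Reduce t₂ = f(p(f(h(p(q(p(a)))), p(a))), e):
1. f(p(f(h(p(q(p(a)))), p(a))), e)  →  f(h(p(q(p(a)))), p(a))   [R3 at ε]
2. f(h(p(q(p(a)))), p(a))  →  f(h(p(p(a))), p(a))   [R2 at 1.1.1]
3. f(h(p(p(a))), p(a))  →  f(p(p(e)), p(a))   [R5 at 1]
4. f(p(p(e)), p(a))  →  p(0)   [R1 at ε]

no — NF(t₁) = e, NF(t₂) = p(0)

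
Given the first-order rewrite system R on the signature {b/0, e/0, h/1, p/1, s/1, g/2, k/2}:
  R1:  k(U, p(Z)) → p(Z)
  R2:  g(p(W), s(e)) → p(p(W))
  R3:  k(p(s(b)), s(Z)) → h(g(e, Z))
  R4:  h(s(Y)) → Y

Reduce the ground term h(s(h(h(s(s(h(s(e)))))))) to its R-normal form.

e

1. h(s(h(h(s(s(h(s(e))))))))  →  h(h(s(s(h(s(e))))))   [R4 at ε]
2. h(h(s(s(h(s(e))))))  →  h(s(h(s(e))))   [R4 at 1]
3. h(s(h(s(e))))  →  h(s(e))   [R4 at ε]
4. h(s(e))  →  e   [R4 at ε]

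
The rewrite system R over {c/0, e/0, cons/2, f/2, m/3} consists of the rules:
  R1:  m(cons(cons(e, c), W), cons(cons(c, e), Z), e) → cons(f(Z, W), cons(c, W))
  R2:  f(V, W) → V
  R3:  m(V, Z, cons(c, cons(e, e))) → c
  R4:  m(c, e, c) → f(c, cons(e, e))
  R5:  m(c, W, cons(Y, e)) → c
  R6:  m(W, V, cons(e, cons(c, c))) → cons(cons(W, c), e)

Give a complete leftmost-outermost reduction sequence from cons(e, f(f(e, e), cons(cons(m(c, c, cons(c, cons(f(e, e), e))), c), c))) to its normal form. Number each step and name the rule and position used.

1. cons(e, f(f(e, e), cons(cons(m(c, c, cons(c, cons(f(e, e), e))), c), c)))  →  cons(e, f(e, e))   [R2 at 2]
2. cons(e, f(e, e))  →  cons(e, e)   [R2 at 2]

cons(e, e)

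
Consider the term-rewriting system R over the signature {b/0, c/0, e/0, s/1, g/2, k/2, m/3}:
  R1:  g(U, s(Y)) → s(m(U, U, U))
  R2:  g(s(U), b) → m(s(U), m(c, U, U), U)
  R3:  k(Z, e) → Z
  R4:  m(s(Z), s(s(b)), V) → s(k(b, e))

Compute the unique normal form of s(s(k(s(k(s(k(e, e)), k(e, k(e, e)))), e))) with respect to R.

1. s(s(k(s(k(s(k(e, e)), k(e, k(e, e)))), e)))  →  s(s(s(k(s(k(e, e)), k(e, k(e, e))))))   [R3 at 1.1]
2. s(s(s(k(s(k(e, e)), k(e, k(e, e))))))  →  s(s(s(k(s(e), k(e, k(e, e))))))   [R3 at 1.1.1.1.1]
3. s(s(s(k(s(e), k(e, k(e, e))))))  →  s(s(s(k(s(e), k(e, e)))))   [R3 at 1.1.1.2.2]
4. s(s(s(k(s(e), k(e, e)))))  →  s(s(s(k(s(e), e))))   [R3 at 1.1.1.2]
5. s(s(s(k(s(e), e))))  →  s(s(s(s(e))))   [R3 at 1.1.1]

s(s(s(s(e))))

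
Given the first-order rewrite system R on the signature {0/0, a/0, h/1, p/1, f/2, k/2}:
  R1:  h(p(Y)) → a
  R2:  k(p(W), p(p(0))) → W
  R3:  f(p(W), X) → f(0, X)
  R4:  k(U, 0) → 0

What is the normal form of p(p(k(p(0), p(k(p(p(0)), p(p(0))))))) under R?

p(p(0))

1. p(p(k(p(0), p(k(p(p(0)), p(p(0)))))))  →  p(p(k(p(0), p(p(0)))))   [R2 at 1.1.2.1]
2. p(p(k(p(0), p(p(0)))))  →  p(p(0))   [R2 at 1.1]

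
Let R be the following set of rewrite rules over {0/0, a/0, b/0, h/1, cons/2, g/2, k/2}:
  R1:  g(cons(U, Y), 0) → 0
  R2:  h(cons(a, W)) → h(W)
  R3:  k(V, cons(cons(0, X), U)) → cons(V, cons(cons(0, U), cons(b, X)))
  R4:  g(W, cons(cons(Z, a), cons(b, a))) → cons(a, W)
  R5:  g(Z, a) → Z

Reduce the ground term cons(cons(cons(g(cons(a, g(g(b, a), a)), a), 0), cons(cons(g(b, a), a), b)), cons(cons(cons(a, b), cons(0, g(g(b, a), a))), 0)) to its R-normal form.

cons(cons(cons(cons(a, b), 0), cons(cons(b, a), b)), cons(cons(cons(a, b), cons(0, b)), 0))

1. cons(cons(cons(g(cons(a, g(g(b, a), a)), a), 0), cons(cons(g(b, a), a), b)), cons(cons(cons(a, b), cons(0, g(g(b, a), a))), 0))  →  cons(cons(cons(cons(a, g(g(b, a), a)), 0), cons(cons(g(b, a), a), b)), cons(cons(cons(a, b), cons(0, g(g(b, a), a))), 0))   [R5 at 1.1.1]
2. cons(cons(cons(cons(a, g(g(b, a), a)), 0), cons(cons(g(b, a), a), b)), cons(cons(cons(a, b), cons(0, g(g(b, a), a))), 0))  →  cons(cons(cons(cons(a, g(b, a)), 0), cons(cons(g(b, a), a), b)), cons(cons(cons(a, b), cons(0, g(g(b, a), a))), 0))   [R5 at 1.1.1.2]
3. cons(cons(cons(cons(a, g(b, a)), 0), cons(cons(g(b, a), a), b)), cons(cons(cons(a, b), cons(0, g(g(b, a), a))), 0))  →  cons(cons(cons(cons(a, b), 0), cons(cons(g(b, a), a), b)), cons(cons(cons(a, b), cons(0, g(g(b, a), a))), 0))   [R5 at 1.1.1.2]
4. cons(cons(cons(cons(a, b), 0), cons(cons(g(b, a), a), b)), cons(cons(cons(a, b), cons(0, g(g(b, a), a))), 0))  →  cons(cons(cons(cons(a, b), 0), cons(cons(b, a), b)), cons(cons(cons(a, b), cons(0, g(g(b, a), a))), 0))   [R5 at 1.2.1.1]
5. cons(cons(cons(cons(a, b), 0), cons(cons(b, a), b)), cons(cons(cons(a, b), cons(0, g(g(b, a), a))), 0))  →  cons(cons(cons(cons(a, b), 0), cons(cons(b, a), b)), cons(cons(cons(a, b), cons(0, g(b, a))), 0))   [R5 at 2.1.2.2]
6. cons(cons(cons(cons(a, b), 0), cons(cons(b, a), b)), cons(cons(cons(a, b), cons(0, g(b, a))), 0))  →  cons(cons(cons(cons(a, b), 0), cons(cons(b, a), b)), cons(cons(cons(a, b), cons(0, b)), 0))   [R5 at 2.1.2.2]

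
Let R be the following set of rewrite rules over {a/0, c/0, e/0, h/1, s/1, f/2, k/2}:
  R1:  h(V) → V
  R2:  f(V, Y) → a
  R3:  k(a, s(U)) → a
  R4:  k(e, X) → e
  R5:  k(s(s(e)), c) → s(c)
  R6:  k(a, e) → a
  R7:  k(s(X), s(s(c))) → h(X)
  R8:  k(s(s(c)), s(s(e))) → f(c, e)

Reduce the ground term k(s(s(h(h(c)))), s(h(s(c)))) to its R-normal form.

s(c)

1. k(s(s(h(h(c)))), s(h(s(c))))  →  k(s(s(h(c))), s(h(s(c))))   [R1 at 1.1.1]
2. k(s(s(h(c))), s(h(s(c))))  →  k(s(s(c)), s(h(s(c))))   [R1 at 1.1.1]
3. k(s(s(c)), s(h(s(c))))  →  k(s(s(c)), s(s(c)))   [R1 at 2.1]
4. k(s(s(c)), s(s(c)))  →  h(s(c))   [R7 at ε]
5. h(s(c))  →  s(c)   [R1 at ε]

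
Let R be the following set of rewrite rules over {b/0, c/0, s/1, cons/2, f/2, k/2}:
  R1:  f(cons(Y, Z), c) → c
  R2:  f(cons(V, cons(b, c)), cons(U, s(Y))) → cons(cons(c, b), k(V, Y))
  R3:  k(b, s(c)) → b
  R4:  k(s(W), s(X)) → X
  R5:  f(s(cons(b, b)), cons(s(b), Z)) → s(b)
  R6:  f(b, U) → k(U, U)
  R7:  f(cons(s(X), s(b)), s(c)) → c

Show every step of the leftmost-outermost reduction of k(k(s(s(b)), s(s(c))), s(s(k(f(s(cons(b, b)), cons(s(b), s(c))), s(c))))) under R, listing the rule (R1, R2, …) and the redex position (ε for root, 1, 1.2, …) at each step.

s(c)

1. k(k(s(s(b)), s(s(c))), s(s(k(f(s(cons(b, b)), cons(s(b), s(c))), s(c)))))  →  k(s(c), s(s(k(f(s(cons(b, b)), cons(s(b), s(c))), s(c)))))   [R4 at 1]
2. k(s(c), s(s(k(f(s(cons(b, b)), cons(s(b), s(c))), s(c)))))  →  s(k(f(s(cons(b, b)), cons(s(b), s(c))), s(c)))   [R4 at ε]
3. s(k(f(s(cons(b, b)), cons(s(b), s(c))), s(c)))  →  s(k(s(b), s(c)))   [R5 at 1.1]
4. s(k(s(b), s(c)))  →  s(c)   [R4 at 1]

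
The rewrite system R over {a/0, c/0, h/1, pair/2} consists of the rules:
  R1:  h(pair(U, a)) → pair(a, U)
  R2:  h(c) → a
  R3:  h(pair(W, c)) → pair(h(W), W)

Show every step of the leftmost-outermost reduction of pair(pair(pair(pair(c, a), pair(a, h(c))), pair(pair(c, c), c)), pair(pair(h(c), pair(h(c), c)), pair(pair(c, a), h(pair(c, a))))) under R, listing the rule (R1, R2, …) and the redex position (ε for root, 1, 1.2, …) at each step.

pair(pair(pair(pair(c, a), pair(a, a)), pair(pair(c, c), c)), pair(pair(a, pair(a, c)), pair(pair(c, a), pair(a, c))))

1. pair(pair(pair(pair(c, a), pair(a, h(c))), pair(pair(c, c), c)), pair(pair(h(c), pair(h(c), c)), pair(pair(c, a), h(pair(c, a)))))  →  pair(pair(pair(pair(c, a), pair(a, a)), pair(pair(c, c), c)), pair(pair(h(c), pair(h(c), c)), pair(pair(c, a), h(pair(c, a)))))   [R2 at 1.1.2.2]
2. pair(pair(pair(pair(c, a), pair(a, a)), pair(pair(c, c), c)), pair(pair(h(c), pair(h(c), c)), pair(pair(c, a), h(pair(c, a)))))  →  pair(pair(pair(pair(c, a), pair(a, a)), pair(pair(c, c), c)), pair(pair(a, pair(h(c), c)), pair(pair(c, a), h(pair(c, a)))))   [R2 at 2.1.1]
3. pair(pair(pair(pair(c, a), pair(a, a)), pair(pair(c, c), c)), pair(pair(a, pair(h(c), c)), pair(pair(c, a), h(pair(c, a)))))  →  pair(pair(pair(pair(c, a), pair(a, a)), pair(pair(c, c), c)), pair(pair(a, pair(a, c)), pair(pair(c, a), h(pair(c, a)))))   [R2 at 2.1.2.1]
4. pair(pair(pair(pair(c, a), pair(a, a)), pair(pair(c, c), c)), pair(pair(a, pair(a, c)), pair(pair(c, a), h(pair(c, a)))))  →  pair(pair(pair(pair(c, a), pair(a, a)), pair(pair(c, c), c)), pair(pair(a, pair(a, c)), pair(pair(c, a), pair(a, c))))   [R1 at 2.2.2]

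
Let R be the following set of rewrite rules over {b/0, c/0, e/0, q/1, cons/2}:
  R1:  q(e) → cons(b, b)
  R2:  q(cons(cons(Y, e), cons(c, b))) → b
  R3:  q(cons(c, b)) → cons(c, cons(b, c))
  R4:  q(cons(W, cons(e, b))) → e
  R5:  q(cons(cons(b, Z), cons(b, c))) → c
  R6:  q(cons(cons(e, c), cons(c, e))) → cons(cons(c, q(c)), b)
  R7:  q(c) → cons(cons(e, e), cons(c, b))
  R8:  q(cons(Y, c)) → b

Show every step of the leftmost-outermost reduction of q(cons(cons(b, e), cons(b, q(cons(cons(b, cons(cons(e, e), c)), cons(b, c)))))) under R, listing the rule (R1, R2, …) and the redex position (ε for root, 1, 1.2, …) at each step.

c

1. q(cons(cons(b, e), cons(b, q(cons(cons(b, cons(cons(e, e), c)), cons(b, c))))))  →  q(cons(cons(b, e), cons(b, c)))   [R5 at 1.2.2]
2. q(cons(cons(b, e), cons(b, c)))  →  c   [R5 at ε]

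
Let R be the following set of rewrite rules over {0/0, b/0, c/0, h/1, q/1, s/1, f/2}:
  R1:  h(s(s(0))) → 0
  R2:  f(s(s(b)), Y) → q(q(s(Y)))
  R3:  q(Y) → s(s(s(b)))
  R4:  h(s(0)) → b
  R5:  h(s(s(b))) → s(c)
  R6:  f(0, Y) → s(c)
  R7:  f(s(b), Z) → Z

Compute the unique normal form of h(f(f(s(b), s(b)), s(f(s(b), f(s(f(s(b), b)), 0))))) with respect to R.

b

1. h(f(f(s(b), s(b)), s(f(s(b), f(s(f(s(b), b)), 0)))))  →  h(f(s(b), s(f(s(b), f(s(f(s(b), b)), 0)))))   [R7 at 1.1]
2. h(f(s(b), s(f(s(b), f(s(f(s(b), b)), 0)))))  →  h(s(f(s(b), f(s(f(s(b), b)), 0))))   [R7 at 1]
3. h(s(f(s(b), f(s(f(s(b), b)), 0))))  →  h(s(f(s(f(s(b), b)), 0)))   [R7 at 1.1]
4. h(s(f(s(f(s(b), b)), 0)))  →  h(s(f(s(b), 0)))   [R7 at 1.1.1.1]
5. h(s(f(s(b), 0)))  →  h(s(0))   [R7 at 1.1]
6. h(s(0))  →  b   [R4 at ε]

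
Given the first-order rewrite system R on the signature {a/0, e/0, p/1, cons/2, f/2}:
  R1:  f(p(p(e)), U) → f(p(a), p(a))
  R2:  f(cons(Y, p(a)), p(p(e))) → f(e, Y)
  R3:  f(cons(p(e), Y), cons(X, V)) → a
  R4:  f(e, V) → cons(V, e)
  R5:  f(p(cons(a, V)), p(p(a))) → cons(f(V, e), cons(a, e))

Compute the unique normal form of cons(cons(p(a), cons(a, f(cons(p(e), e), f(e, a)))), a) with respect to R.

1. cons(cons(p(a), cons(a, f(cons(p(e), e), f(e, a)))), a)  →  cons(cons(p(a), cons(a, f(cons(p(e), e), cons(a, e)))), a)   [R4 at 1.2.2.2]
2. cons(cons(p(a), cons(a, f(cons(p(e), e), cons(a, e)))), a)  →  cons(cons(p(a), cons(a, a)), a)   [R3 at 1.2.2]

cons(cons(p(a), cons(a, a)), a)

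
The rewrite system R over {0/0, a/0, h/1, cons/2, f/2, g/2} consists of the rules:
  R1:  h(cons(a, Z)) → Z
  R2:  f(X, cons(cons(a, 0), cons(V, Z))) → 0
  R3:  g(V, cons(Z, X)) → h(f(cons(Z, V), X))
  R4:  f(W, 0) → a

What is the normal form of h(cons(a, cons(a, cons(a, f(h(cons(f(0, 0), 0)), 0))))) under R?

1. h(cons(a, cons(a, cons(a, f(h(cons(f(0, 0), 0)), 0)))))  →  cons(a, cons(a, f(h(cons(f(0, 0), 0)), 0)))   [R1 at ε]
2. cons(a, cons(a, f(h(cons(f(0, 0), 0)), 0)))  →  cons(a, cons(a, a))   [R4 at 2.2]

cons(a, cons(a, a))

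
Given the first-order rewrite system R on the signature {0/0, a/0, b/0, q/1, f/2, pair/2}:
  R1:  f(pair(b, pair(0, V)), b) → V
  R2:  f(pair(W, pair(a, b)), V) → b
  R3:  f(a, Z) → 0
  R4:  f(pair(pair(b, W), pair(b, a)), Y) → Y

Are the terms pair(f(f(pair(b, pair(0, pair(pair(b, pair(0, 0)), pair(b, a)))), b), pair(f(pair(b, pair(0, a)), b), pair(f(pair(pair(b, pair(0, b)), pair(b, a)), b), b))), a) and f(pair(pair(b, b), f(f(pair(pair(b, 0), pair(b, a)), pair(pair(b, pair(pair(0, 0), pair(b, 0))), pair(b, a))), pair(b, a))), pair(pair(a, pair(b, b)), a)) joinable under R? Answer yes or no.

yes — NF(t₁) = pair(pair(a, pair(b, b)), a), NF(t₂) = pair(pair(a, pair(b, b)), a)

Reduce t₁ = pair(f(f(pair(b, pair(0, pair(pair(b, pair(0, 0)), pair(b, a)))), b), pair(f(pair(b, pair(0, a)), b), pair(f(pair(pair(b, pair(0, b)), pair(b, a)), b), b))), a):
1. pair(f(f(pair(b, pair(0, pair(pair(b, pair(0, 0)), pair(b, a)))), b), pair(f(pair(b, pair(0, a)), b), pair(f(pair(pair(b, pair(0, b)), pair(b, a)), b), b))), a)  →  pair(f(pair(pair(b, pair(0, 0)), pair(b, a)), pair(f(pair(b, pair(0, a)), b), pair(f(pair(pair(b, pair(0, b)), pair(b, a)), b), b))), a)   [R1 at 1.1]
2. pair(f(pair(pair(b, pair(0, 0)), pair(b, a)), pair(f(pair(b, pair(0, a)), b), pair(f(pair(pair(b, pair(0, b)), pair(b, a)), b), b))), a)  →  pair(pair(f(pair(b, pair(0, a)), b), pair(f(pair(pair(b, pair(0, b)), pair(b, a)), b), b)), a)   [R4 at 1]
3. pair(pair(f(pair(b, pair(0, a)), b), pair(f(pair(pair(b, pair(0, b)), pair(b, a)), b), b)), a)  →  pair(pair(a, pair(f(pair(pair(b, pair(0, b)), pair(b, a)), b), b)), a)   [R1 at 1.1]
4. pair(pair(a, pair(f(pair(pair(b, pair(0, b)), pair(b, a)), b), b)), a)  →  pair(pair(a, pair(b, b)), a)   [R4 at 1.2.1]

Reduce t₂ = f(pair(pair(b, b), f(f(pair(pair(b, 0), pair(b, a)), pair(pair(b, pair(pair(0, 0), pair(b, 0))), pair(b, a))), pair(b, a))), pair(pair(a, pair(b, b)), a)):
1. f(pair(pair(b, b), f(f(pair(pair(b, 0), pair(b, a)), pair(pair(b, pair(pair(0, 0), pair(b, 0))), pair(b, a))), pair(b, a))), pair(pair(a, pair(b, b)), a))  →  f(pair(pair(b, b), f(pair(pair(b, pair(pair(0, 0), pair(b, 0))), pair(b, a)), pair(b, a))), pair(pair(a, pair(b, b)), a))   [R4 at 1.2.1]
2. f(pair(pair(b, b), f(pair(pair(b, pair(pair(0, 0), pair(b, 0))), pair(b, a)), pair(b, a))), pair(pair(a, pair(b, b)), a))  →  f(pair(pair(b, b), pair(b, a)), pair(pair(a, pair(b, b)), a))   [R4 at 1.2]
3. f(pair(pair(b, b), pair(b, a)), pair(pair(a, pair(b, b)), a))  →  pair(pair(a, pair(b, b)), a)   [R4 at ε]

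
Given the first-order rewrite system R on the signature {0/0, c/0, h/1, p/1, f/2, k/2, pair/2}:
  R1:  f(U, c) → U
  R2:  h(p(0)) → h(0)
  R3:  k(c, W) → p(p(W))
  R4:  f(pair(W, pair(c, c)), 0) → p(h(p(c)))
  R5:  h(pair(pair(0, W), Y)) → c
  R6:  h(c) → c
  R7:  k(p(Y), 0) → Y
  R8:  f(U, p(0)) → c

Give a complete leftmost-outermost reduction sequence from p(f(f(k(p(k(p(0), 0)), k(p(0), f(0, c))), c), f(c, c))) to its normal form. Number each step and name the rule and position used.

p(0)

1. p(f(f(k(p(k(p(0), 0)), k(p(0), f(0, c))), c), f(c, c)))  →  p(f(k(p(k(p(0), 0)), k(p(0), f(0, c))), f(c, c)))   [R1 at 1.1]
2. p(f(k(p(k(p(0), 0)), k(p(0), f(0, c))), f(c, c)))  →  p(f(k(p(0), k(p(0), f(0, c))), f(c, c)))   [R7 at 1.1.1.1]
3. p(f(k(p(0), k(p(0), f(0, c))), f(c, c)))  →  p(f(k(p(0), k(p(0), 0)), f(c, c)))   [R1 at 1.1.2.2]
4. p(f(k(p(0), k(p(0), 0)), f(c, c)))  →  p(f(k(p(0), 0), f(c, c)))   [R7 at 1.1.2]
5. p(f(k(p(0), 0), f(c, c)))  →  p(f(0, f(c, c)))   [R7 at 1.1]
6. p(f(0, f(c, c)))  →  p(f(0, c))   [R1 at 1.2]
7. p(f(0, c))  →  p(0)   [R1 at 1]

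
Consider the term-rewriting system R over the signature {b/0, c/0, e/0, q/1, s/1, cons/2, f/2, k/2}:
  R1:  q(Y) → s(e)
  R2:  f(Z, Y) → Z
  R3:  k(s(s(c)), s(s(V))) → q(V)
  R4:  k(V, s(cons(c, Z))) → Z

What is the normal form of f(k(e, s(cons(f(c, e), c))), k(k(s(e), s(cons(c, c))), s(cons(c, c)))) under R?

1. f(k(e, s(cons(f(c, e), c))), k(k(s(e), s(cons(c, c))), s(cons(c, c))))  →  k(e, s(cons(f(c, e), c)))   [R2 at ε]
2. k(e, s(cons(f(c, e), c)))  →  k(e, s(cons(c, c)))   [R2 at 2.1.1]
3. k(e, s(cons(c, c)))  →  c   [R4 at ε]

c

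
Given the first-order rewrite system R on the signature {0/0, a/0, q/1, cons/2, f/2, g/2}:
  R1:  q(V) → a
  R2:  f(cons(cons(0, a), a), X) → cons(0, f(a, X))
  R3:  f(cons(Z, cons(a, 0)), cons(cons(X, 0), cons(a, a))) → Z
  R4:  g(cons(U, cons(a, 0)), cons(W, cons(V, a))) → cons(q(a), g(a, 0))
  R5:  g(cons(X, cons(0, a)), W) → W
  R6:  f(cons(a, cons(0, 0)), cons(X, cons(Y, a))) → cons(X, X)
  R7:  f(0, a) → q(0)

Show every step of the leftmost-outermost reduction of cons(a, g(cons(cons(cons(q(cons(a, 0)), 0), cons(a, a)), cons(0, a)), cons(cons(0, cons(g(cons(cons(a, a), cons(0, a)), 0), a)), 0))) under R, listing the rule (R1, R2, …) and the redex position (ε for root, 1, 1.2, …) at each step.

cons(a, cons(cons(0, cons(0, a)), 0))

1. cons(a, g(cons(cons(cons(q(cons(a, 0)), 0), cons(a, a)), cons(0, a)), cons(cons(0, cons(g(cons(cons(a, a), cons(0, a)), 0), a)), 0)))  →  cons(a, cons(cons(0, cons(g(cons(cons(a, a), cons(0, a)), 0), a)), 0))   [R5 at 2]
2. cons(a, cons(cons(0, cons(g(cons(cons(a, a), cons(0, a)), 0), a)), 0))  →  cons(a, cons(cons(0, cons(0, a)), 0))   [R5 at 2.1.2.1]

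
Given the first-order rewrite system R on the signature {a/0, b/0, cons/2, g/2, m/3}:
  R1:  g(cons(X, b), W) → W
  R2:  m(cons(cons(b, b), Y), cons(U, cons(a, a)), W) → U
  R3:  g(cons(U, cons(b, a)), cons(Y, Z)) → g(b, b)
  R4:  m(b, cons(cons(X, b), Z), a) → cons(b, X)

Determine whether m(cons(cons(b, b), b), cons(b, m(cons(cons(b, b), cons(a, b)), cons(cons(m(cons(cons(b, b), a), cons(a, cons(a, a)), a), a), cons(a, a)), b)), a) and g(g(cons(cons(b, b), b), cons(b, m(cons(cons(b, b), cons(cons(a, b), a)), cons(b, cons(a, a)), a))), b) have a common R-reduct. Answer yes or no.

yes — NF(t₁) = b, NF(t₂) = b

Reduce t₁ = m(cons(cons(b, b), b), cons(b, m(cons(cons(b, b), cons(a, b)), cons(cons(m(cons(cons(b, b), a), cons(a, cons(a, a)), a), a), cons(a, a)), b)), a):
1. m(cons(cons(b, b), b), cons(b, m(cons(cons(b, b), cons(a, b)), cons(cons(m(cons(cons(b, b), a), cons(a, cons(a, a)), a), a), cons(a, a)), b)), a)  →  m(cons(cons(b, b), b), cons(b, cons(m(cons(cons(b, b), a), cons(a, cons(a, a)), a), a)), a)   [R2 at 2.2]
2. m(cons(cons(b, b), b), cons(b, cons(m(cons(cons(b, b), a), cons(a, cons(a, a)), a), a)), a)  →  m(cons(cons(b, b), b), cons(b, cons(a, a)), a)   [R2 at 2.2.1]
3. m(cons(cons(b, b), b), cons(b, cons(a, a)), a)  →  b   [R2 at ε]

Reduce t₂ = g(g(cons(cons(b, b), b), cons(b, m(cons(cons(b, b), cons(cons(a, b), a)), cons(b, cons(a, a)), a))), b):
1. g(g(cons(cons(b, b), b), cons(b, m(cons(cons(b, b), cons(cons(a, b), a)), cons(b, cons(a, a)), a))), b)  →  g(cons(b, m(cons(cons(b, b), cons(cons(a, b), a)), cons(b, cons(a, a)), a)), b)   [R1 at 1]
2. g(cons(b, m(cons(cons(b, b), cons(cons(a, b), a)), cons(b, cons(a, a)), a)), b)  →  g(cons(b, b), b)   [R2 at 1.2]
3. g(cons(b, b), b)  →  b   [R1 at ε]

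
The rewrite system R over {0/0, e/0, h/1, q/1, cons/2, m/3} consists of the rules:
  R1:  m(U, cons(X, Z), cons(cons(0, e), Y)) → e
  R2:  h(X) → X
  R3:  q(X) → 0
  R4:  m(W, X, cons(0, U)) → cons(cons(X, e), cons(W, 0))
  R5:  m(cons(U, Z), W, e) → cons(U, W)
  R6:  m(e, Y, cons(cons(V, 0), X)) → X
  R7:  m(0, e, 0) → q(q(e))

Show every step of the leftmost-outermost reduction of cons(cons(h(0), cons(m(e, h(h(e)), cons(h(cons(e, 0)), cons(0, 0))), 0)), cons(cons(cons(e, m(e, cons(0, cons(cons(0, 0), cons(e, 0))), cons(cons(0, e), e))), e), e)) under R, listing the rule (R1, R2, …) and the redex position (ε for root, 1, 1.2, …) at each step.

1. cons(cons(h(0), cons(m(e, h(h(e)), cons(h(cons(e, 0)), cons(0, 0))), 0)), cons(cons(cons(e, m(e, cons(0, cons(cons(0, 0), cons(e, 0))), cons(cons(0, e), e))), e), e))  →  cons(cons(0, cons(m(e, h(h(e)), cons(h(cons(e, 0)), cons(0, 0))), 0)), cons(cons(cons(e, m(e, cons(0, cons(cons(0, 0), cons(e, 0))), cons(cons(0, e), e))), e), e))   [R2 at 1.1]
2. cons(cons(0, cons(m(e, h(h(e)), cons(h(cons(e, 0)), cons(0, 0))), 0)), cons(cons(cons(e, m(e, cons(0, cons(cons(0, 0), cons(e, 0))), cons(cons(0, e), e))), e), e))  →  cons(cons(0, cons(m(e, h(e), cons(h(cons(e, 0)), cons(0, 0))), 0)), cons(cons(cons(e, m(e, cons(0, cons(cons(0, 0), cons(e, 0))), cons(cons(0, e), e))), e), e))   [R2 at 1.2.1.2]
3. cons(cons(0, cons(m(e, h(e), cons(h(cons(e, 0)), cons(0, 0))), 0)), cons(cons(cons(e, m(e, cons(0, cons(cons(0, 0), cons(e, 0))), cons(cons(0, e), e))), e), e))  →  cons(cons(0, cons(m(e, e, cons(h(cons(e, 0)), cons(0, 0))), 0)), cons(cons(cons(e, m(e, cons(0, cons(cons(0, 0), cons(e, 0))), cons(cons(0, e), e))), e), e))   [R2 at 1.2.1.2]
4. cons(cons(0, cons(m(e, e, cons(h(cons(e, 0)), cons(0, 0))), 0)), cons(cons(cons(e, m(e, cons(0, cons(cons(0, 0), cons(e, 0))), cons(cons(0, e), e))), e), e))  →  cons(cons(0, cons(m(e, e, cons(cons(e, 0), cons(0, 0))), 0)), cons(cons(cons(e, m(e, cons(0, cons(cons(0, 0), cons(e, 0))), cons(cons(0, e), e))), e), e))   [R2 at 1.2.1.3.1]
5. cons(cons(0, cons(m(e, e, cons(cons(e, 0), cons(0, 0))), 0)), cons(cons(cons(e, m(e, cons(0, cons(cons(0, 0), cons(e, 0))), cons(cons(0, e), e))), e), e))  →  cons(cons(0, cons(cons(0, 0), 0)), cons(cons(cons(e, m(e, cons(0, cons(cons(0, 0), cons(e, 0))), cons(cons(0, e), e))), e), e))   [R6 at 1.2.1]
6. cons(cons(0, cons(cons(0, 0), 0)), cons(cons(cons(e, m(e, cons(0, cons(cons(0, 0), cons(e, 0))), cons(cons(0, e), e))), e), e))  →  cons(cons(0, cons(cons(0, 0), 0)), cons(cons(cons(e, e), e), e))   [R1 at 2.1.1.2]

cons(cons(0, cons(cons(0, 0), 0)), cons(cons(cons(e, e), e), e))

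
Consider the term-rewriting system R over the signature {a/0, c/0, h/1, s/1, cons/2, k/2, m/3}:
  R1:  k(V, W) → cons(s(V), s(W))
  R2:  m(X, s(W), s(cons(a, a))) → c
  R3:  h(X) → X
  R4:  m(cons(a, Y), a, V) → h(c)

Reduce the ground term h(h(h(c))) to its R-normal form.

1. h(h(h(c)))  →  h(h(c))   [R3 at ε]
2. h(h(c))  →  h(c)   [R3 at ε]
3. h(c)  →  c   [R3 at ε]

c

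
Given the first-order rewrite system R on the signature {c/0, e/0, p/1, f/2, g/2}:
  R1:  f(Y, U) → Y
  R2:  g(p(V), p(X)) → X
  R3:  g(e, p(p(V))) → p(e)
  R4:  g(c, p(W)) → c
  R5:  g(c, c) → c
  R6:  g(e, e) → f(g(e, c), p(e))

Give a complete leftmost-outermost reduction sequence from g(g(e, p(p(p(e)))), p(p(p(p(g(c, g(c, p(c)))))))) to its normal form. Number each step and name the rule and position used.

1. g(g(e, p(p(p(e)))), p(p(p(p(g(c, g(c, p(c))))))))  →  g(p(e), p(p(p(p(g(c, g(c, p(c))))))))   [R3 at 1]
2. g(p(e), p(p(p(p(g(c, g(c, p(c))))))))  →  p(p(p(g(c, g(c, p(c))))))   [R2 at ε]
3. p(p(p(g(c, g(c, p(c))))))  →  p(p(p(g(c, c))))   [R4 at 1.1.1.2]
4. p(p(p(g(c, c))))  →  p(p(p(c)))   [R5 at 1.1.1]

p(p(p(c)))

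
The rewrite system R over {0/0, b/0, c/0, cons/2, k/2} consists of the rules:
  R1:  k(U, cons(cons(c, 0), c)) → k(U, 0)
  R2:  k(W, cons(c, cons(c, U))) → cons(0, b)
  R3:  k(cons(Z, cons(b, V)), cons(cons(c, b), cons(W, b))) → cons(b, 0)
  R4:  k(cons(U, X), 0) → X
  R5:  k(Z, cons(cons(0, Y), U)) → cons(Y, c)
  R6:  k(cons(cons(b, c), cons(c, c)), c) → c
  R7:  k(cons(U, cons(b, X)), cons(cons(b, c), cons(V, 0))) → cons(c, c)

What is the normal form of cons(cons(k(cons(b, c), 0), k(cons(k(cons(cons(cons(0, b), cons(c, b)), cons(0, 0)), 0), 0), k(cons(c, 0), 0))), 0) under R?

1. cons(cons(k(cons(b, c), 0), k(cons(k(cons(cons(cons(0, b), cons(c, b)), cons(0, 0)), 0), 0), k(cons(c, 0), 0))), 0)  →  cons(cons(c, k(cons(k(cons(cons(cons(0, b), cons(c, b)), cons(0, 0)), 0), 0), k(cons(c, 0), 0))), 0)   [R4 at 1.1]
2. cons(cons(c, k(cons(k(cons(cons(cons(0, b), cons(c, b)), cons(0, 0)), 0), 0), k(cons(c, 0), 0))), 0)  →  cons(cons(c, k(cons(cons(0, 0), 0), k(cons(c, 0), 0))), 0)   [R4 at 1.2.1.1]
3. cons(cons(c, k(cons(cons(0, 0), 0), k(cons(c, 0), 0))), 0)  →  cons(cons(c, k(cons(cons(0, 0), 0), 0)), 0)   [R4 at 1.2.2]
4. cons(cons(c, k(cons(cons(0, 0), 0), 0)), 0)  →  cons(cons(c, 0), 0)   [R4 at 1.2]

cons(cons(c, 0), 0)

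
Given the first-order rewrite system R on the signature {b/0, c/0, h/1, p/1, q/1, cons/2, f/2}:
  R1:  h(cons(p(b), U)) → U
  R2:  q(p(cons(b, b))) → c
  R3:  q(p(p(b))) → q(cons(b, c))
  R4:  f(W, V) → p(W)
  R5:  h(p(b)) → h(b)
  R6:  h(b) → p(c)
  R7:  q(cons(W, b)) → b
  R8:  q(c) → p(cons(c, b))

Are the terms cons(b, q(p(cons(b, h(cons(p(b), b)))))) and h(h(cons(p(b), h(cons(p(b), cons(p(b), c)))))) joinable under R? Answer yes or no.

Reduce t₁ = cons(b, q(p(cons(b, h(cons(p(b), b)))))):
1. cons(b, q(p(cons(b, h(cons(p(b), b))))))  →  cons(b, q(p(cons(b, b))))   [R1 at 2.1.1.2]
2. cons(b, q(p(cons(b, b))))  →  cons(b, c)   [R2 at 2]

Reduce t₂ = h(h(cons(p(b), h(cons(p(b), cons(p(b), c)))))):
1. h(h(cons(p(b), h(cons(p(b), cons(p(b), c))))))  →  h(h(cons(p(b), cons(p(b), c))))   [R1 at 1]
2. h(h(cons(p(b), cons(p(b), c))))  →  h(cons(p(b), c))   [R1 at 1]
3. h(cons(p(b), c))  →  c   [R1 at ε]

no — NF(t₁) = cons(b, c), NF(t₂) = c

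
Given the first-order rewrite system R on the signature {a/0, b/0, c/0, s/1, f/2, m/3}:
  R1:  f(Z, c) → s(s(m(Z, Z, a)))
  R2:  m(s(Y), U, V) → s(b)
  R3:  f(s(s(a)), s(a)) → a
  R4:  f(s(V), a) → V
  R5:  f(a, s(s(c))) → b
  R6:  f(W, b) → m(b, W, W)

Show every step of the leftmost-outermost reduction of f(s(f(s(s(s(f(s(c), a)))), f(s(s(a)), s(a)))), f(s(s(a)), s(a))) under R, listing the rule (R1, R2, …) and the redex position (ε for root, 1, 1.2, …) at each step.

s(s(c))

1. f(s(f(s(s(s(f(s(c), a)))), f(s(s(a)), s(a)))), f(s(s(a)), s(a)))  →  f(s(f(s(s(s(c))), f(s(s(a)), s(a)))), f(s(s(a)), s(a)))   [R4 at 1.1.1.1.1.1]
2. f(s(f(s(s(s(c))), f(s(s(a)), s(a)))), f(s(s(a)), s(a)))  →  f(s(f(s(s(s(c))), a)), f(s(s(a)), s(a)))   [R3 at 1.1.2]
3. f(s(f(s(s(s(c))), a)), f(s(s(a)), s(a)))  →  f(s(s(s(c))), f(s(s(a)), s(a)))   [R4 at 1.1]
4. f(s(s(s(c))), f(s(s(a)), s(a)))  →  f(s(s(s(c))), a)   [R3 at 2]
5. f(s(s(s(c))), a)  →  s(s(c))   [R4 at ε]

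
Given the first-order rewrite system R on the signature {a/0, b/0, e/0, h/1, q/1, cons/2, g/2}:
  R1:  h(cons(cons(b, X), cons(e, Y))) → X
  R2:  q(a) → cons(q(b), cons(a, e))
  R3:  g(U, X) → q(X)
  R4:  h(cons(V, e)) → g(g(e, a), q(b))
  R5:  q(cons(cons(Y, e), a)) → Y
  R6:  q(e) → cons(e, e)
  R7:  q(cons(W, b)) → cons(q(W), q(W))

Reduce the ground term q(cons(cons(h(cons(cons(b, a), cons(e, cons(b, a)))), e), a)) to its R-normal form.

a

1. q(cons(cons(h(cons(cons(b, a), cons(e, cons(b, a)))), e), a))  →  h(cons(cons(b, a), cons(e, cons(b, a))))   [R5 at ε]
2. h(cons(cons(b, a), cons(e, cons(b, a))))  →  a   [R1 at ε]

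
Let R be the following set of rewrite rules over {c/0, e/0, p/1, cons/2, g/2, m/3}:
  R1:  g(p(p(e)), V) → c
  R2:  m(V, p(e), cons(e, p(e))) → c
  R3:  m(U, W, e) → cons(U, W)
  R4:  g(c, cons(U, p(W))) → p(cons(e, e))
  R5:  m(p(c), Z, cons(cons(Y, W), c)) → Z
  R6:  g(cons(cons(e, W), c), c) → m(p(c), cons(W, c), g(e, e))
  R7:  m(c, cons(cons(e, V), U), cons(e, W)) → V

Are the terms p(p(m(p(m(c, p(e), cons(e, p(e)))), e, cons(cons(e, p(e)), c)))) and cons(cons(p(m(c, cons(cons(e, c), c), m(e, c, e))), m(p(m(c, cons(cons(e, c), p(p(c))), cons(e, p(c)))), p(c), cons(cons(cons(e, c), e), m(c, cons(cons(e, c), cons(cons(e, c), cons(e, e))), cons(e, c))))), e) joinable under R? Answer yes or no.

no — NF(t₁) = p(p(e)), NF(t₂) = cons(cons(p(c), p(c)), e)

Reduce t₁ = p(p(m(p(m(c, p(e), cons(e, p(e)))), e, cons(cons(e, p(e)), c)))):
1. p(p(m(p(m(c, p(e), cons(e, p(e)))), e, cons(cons(e, p(e)), c))))  →  p(p(m(p(c), e, cons(cons(e, p(e)), c))))   [R2 at 1.1.1.1]
2. p(p(m(p(c), e, cons(cons(e, p(e)), c))))  →  p(p(e))   [R5 at 1.1]

Reduce t₂ = cons(cons(p(m(c, cons(cons(e, c), c), m(e, c, e))), m(p(m(c, cons(cons(e, c), p(p(c))), cons(e, p(c)))), p(c), cons(cons(cons(e, c), e), m(c, cons(cons(e, c), cons(cons(e, c), cons(e, e))), cons(e, c))))), e):
1. cons(cons(p(m(c, cons(cons(e, c), c), m(e, c, e))), m(p(m(c, cons(cons(e, c), p(p(c))), cons(e, p(c)))), p(c), cons(cons(cons(e, c), e), m(c, cons(cons(e, c), cons(cons(e, c), cons(e, e))), cons(e, c))))), e)  →  cons(cons(p(m(c, cons(cons(e, c), c), cons(e, c))), m(p(m(c, cons(cons(e, c), p(p(c))), cons(e, p(c)))), p(c), cons(cons(cons(e, c), e), m(c, cons(cons(e, c), cons(cons(e, c), cons(e, e))), cons(e, c))))), e)   [R3 at 1.1.1.3]
2. cons(cons(p(m(c, cons(cons(e, c), c), cons(e, c))), m(p(m(c, cons(cons(e, c), p(p(c))), cons(e, p(c)))), p(c), cons(cons(cons(e, c), e), m(c, cons(cons(e, c), cons(cons(e, c), cons(e, e))), cons(e, c))))), e)  →  cons(cons(p(c), m(p(m(c, cons(cons(e, c), p(p(c))), cons(e, p(c)))), p(c), cons(cons(cons(e, c), e), m(c, cons(cons(e, c), cons(cons(e, c), cons(e, e))), cons(e, c))))), e)   [R7 at 1.1.1]
3. cons(cons(p(c), m(p(m(c, cons(cons(e, c), p(p(c))), cons(e, p(c)))), p(c), cons(cons(cons(e, c), e), m(c, cons(cons(e, c), cons(cons(e, c), cons(e, e))), cons(e, c))))), e)  →  cons(cons(p(c), m(p(c), p(c), cons(cons(cons(e, c), e), m(c, cons(cons(e, c), cons(cons(e, c), cons(e, e))), cons(e, c))))), e)   [R7 at 1.2.1.1]
4. cons(cons(p(c), m(p(c), p(c), cons(cons(cons(e, c), e), m(c, cons(cons(e, c), cons(cons(e, c), cons(e, e))), cons(e, c))))), e)  →  cons(cons(p(c), m(p(c), p(c), cons(cons(cons(e, c), e), c))), e)   [R7 at 1.2.3.2]
5. cons(cons(p(c), m(p(c), p(c), cons(cons(cons(e, c), e), c))), e)  →  cons(cons(p(c), p(c)), e)   [R5 at 1.2]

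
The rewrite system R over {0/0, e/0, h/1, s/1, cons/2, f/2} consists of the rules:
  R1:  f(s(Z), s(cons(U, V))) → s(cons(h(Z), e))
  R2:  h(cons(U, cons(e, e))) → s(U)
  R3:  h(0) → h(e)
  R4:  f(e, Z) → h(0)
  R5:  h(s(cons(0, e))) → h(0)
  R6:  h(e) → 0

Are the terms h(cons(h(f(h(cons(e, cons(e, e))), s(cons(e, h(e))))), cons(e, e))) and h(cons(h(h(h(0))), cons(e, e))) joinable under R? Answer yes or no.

yes — NF(t₁) = s(0), NF(t₂) = s(0)

Reduce t₁ = h(cons(h(f(h(cons(e, cons(e, e))), s(cons(e, h(e))))), cons(e, e))):
1. h(cons(h(f(h(cons(e, cons(e, e))), s(cons(e, h(e))))), cons(e, e)))  →  s(h(f(h(cons(e, cons(e, e))), s(cons(e, h(e))))))   [R2 at ε]
2. s(h(f(h(cons(e, cons(e, e))), s(cons(e, h(e))))))  →  s(h(f(s(e), s(cons(e, h(e))))))   [R2 at 1.1.1]
3. s(h(f(s(e), s(cons(e, h(e))))))  →  s(h(s(cons(h(e), e))))   [R1 at 1.1]
4. s(h(s(cons(h(e), e))))  →  s(h(s(cons(0, e))))   [R6 at 1.1.1.1]
5. s(h(s(cons(0, e))))  →  s(h(0))   [R5 at 1]
6. s(h(0))  →  s(h(e))   [R3 at 1]
7. s(h(e))  →  s(0)   [R6 at 1]

Reduce t₂ = h(cons(h(h(h(0))), cons(e, e))):
1. h(cons(h(h(h(0))), cons(e, e)))  →  s(h(h(h(0))))   [R2 at ε]
2. s(h(h(h(0))))  →  s(h(h(h(e))))   [R3 at 1.1.1]
3. s(h(h(h(e))))  →  s(h(h(0)))   [R6 at 1.1.1]
4. s(h(h(0)))  →  s(h(h(e)))   [R3 at 1.1]
5. s(h(h(e)))  →  s(h(0))   [R6 at 1.1]
6. s(h(0))  →  s(h(e))   [R3 at 1]
7. s(h(e))  →  s(0)   [R6 at 1]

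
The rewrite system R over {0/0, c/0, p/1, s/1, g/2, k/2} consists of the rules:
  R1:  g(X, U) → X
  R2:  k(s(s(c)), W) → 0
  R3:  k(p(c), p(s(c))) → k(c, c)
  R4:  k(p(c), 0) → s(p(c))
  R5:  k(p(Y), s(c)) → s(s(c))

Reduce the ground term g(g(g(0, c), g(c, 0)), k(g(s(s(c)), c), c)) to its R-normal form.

0

1. g(g(g(0, c), g(c, 0)), k(g(s(s(c)), c), c))  →  g(g(0, c), g(c, 0))   [R1 at ε]
2. g(g(0, c), g(c, 0))  →  g(0, c)   [R1 at ε]
3. g(0, c)  →  0   [R1 at ε]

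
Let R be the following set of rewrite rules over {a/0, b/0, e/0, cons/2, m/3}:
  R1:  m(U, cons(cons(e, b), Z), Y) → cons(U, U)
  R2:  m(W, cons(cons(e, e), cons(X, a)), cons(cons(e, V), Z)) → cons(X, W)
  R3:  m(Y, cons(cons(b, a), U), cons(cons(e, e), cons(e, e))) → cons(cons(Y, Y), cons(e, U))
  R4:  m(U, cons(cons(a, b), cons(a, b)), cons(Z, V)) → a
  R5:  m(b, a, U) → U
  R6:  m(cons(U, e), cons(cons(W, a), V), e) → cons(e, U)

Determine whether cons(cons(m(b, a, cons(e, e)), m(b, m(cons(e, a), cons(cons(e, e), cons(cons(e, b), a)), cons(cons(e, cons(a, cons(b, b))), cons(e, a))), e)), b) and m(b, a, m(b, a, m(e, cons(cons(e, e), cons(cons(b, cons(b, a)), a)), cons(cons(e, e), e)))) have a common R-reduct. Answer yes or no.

Reduce t₁ = cons(cons(m(b, a, cons(e, e)), m(b, m(cons(e, a), cons(cons(e, e), cons(cons(e, b), a)), cons(cons(e, cons(a, cons(b, b))), cons(e, a))), e)), b):
1. cons(cons(m(b, a, cons(e, e)), m(b, m(cons(e, a), cons(cons(e, e), cons(cons(e, b), a)), cons(cons(e, cons(a, cons(b, b))), cons(e, a))), e)), b)  →  cons(cons(cons(e, e), m(b, m(cons(e, a), cons(cons(e, e), cons(cons(e, b), a)), cons(cons(e, cons(a, cons(b, b))), cons(e, a))), e)), b)   [R5 at 1.1]
2. cons(cons(cons(e, e), m(b, m(cons(e, a), cons(cons(e, e), cons(cons(e, b), a)), cons(cons(e, cons(a, cons(b, b))), cons(e, a))), e)), b)  →  cons(cons(cons(e, e), m(b, cons(cons(e, b), cons(e, a)), e)), b)   [R2 at 1.2.2]
3. cons(cons(cons(e, e), m(b, cons(cons(e, b), cons(e, a)), e)), b)  →  cons(cons(cons(e, e), cons(b, b)), b)   [R1 at 1.2]

Reduce t₂ = m(b, a, m(b, a, m(e, cons(cons(e, e), cons(cons(b, cons(b, a)), a)), cons(cons(e, e), e)))):
1. m(b, a, m(b, a, m(e, cons(cons(e, e), cons(cons(b, cons(b, a)), a)), cons(cons(e, e), e))))  →  m(b, a, m(e, cons(cons(e, e), cons(cons(b, cons(b, a)), a)), cons(cons(e, e), e)))   [R5 at ε]
2. m(b, a, m(e, cons(cons(e, e), cons(cons(b, cons(b, a)), a)), cons(cons(e, e), e)))  →  m(e, cons(cons(e, e), cons(cons(b, cons(b, a)), a)), cons(cons(e, e), e))   [R5 at ε]
3. m(e, cons(cons(e, e), cons(cons(b, cons(b, a)), a)), cons(cons(e, e), e))  →  cons(cons(b, cons(b, a)), e)   [R2 at ε]

no — NF(t₁) = cons(cons(cons(e, e), cons(b, b)), b), NF(t₂) = cons(cons(b, cons(b, a)), e)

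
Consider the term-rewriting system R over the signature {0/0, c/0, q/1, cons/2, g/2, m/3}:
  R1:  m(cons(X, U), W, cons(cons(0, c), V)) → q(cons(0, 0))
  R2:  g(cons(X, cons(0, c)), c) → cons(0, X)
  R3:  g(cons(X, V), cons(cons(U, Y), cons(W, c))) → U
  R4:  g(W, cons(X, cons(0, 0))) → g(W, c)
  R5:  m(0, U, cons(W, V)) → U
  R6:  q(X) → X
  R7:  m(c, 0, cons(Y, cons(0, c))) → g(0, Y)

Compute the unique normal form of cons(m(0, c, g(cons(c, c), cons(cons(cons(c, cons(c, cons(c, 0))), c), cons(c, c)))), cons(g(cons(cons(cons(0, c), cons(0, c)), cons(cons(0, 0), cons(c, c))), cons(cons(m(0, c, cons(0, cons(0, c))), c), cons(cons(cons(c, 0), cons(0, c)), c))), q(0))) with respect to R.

cons(c, cons(c, 0))

1. cons(m(0, c, g(cons(c, c), cons(cons(cons(c, cons(c, cons(c, 0))), c), cons(c, c)))), cons(g(cons(cons(cons(0, c), cons(0, c)), cons(cons(0, 0), cons(c, c))), cons(cons(m(0, c, cons(0, cons(0, c))), c), cons(cons(cons(c, 0), cons(0, c)), c))), q(0)))  →  cons(m(0, c, cons(c, cons(c, cons(c, 0)))), cons(g(cons(cons(cons(0, c), cons(0, c)), cons(cons(0, 0), cons(c, c))), cons(cons(m(0, c, cons(0, cons(0, c))), c), cons(cons(cons(c, 0), cons(0, c)), c))), q(0)))   [R3 at 1.3]
2. cons(m(0, c, cons(c, cons(c, cons(c, 0)))), cons(g(cons(cons(cons(0, c), cons(0, c)), cons(cons(0, 0), cons(c, c))), cons(cons(m(0, c, cons(0, cons(0, c))), c), cons(cons(cons(c, 0), cons(0, c)), c))), q(0)))  →  cons(c, cons(g(cons(cons(cons(0, c), cons(0, c)), cons(cons(0, 0), cons(c, c))), cons(cons(m(0, c, cons(0, cons(0, c))), c), cons(cons(cons(c, 0), cons(0, c)), c))), q(0)))   [R5 at 1]
3. cons(c, cons(g(cons(cons(cons(0, c), cons(0, c)), cons(cons(0, 0), cons(c, c))), cons(cons(m(0, c, cons(0, cons(0, c))), c), cons(cons(cons(c, 0), cons(0, c)), c))), q(0)))  →  cons(c, cons(m(0, c, cons(0, cons(0, c))), q(0)))   [R3 at 2.1]
4. cons(c, cons(m(0, c, cons(0, cons(0, c))), q(0)))  →  cons(c, cons(c, q(0)))   [R5 at 2.1]
5. cons(c, cons(c, q(0)))  →  cons(c, cons(c, 0))   [R6 at 2.2]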